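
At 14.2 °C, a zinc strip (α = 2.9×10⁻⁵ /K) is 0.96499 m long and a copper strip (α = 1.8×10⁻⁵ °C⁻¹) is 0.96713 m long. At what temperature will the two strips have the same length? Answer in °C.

L₁(1 + α₁ΔT) = L₂(1 + α₂ΔT) ⇒ ΔT = (L₂ − L₁)/(α₁L₁ − α₂L₂)
L₂ − L₁ = 0.96713 − 0.96499 = 2.14×10⁻³ m
α₁L₁ − α₂L₂ = 2.9×10⁻⁵×0.96499 − 1.8×10⁻⁵×0.96713 = 1.057637×10⁻⁵ m/K
ΔT = 2.14×10⁻³ / 1.057637×10⁻⁵ = 202.338 K
T = 14.2 + 202.338 = 216.538 °C

T = 216.5 °C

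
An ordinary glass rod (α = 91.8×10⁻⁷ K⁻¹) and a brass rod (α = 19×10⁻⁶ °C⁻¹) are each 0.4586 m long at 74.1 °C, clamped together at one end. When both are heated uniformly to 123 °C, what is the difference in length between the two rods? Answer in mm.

ΔT = 48.9 K
ordinary glass: ΔL = 91.8×10⁻⁷ × 0.4586 m × 48.9 = 2.0587×10⁻⁴ m = 0.20587 mm
brass: ΔL = 19×10⁻⁶ × 0.4586 m × 48.9 = 4.2609×10⁻⁴ m = 0.42609 mm
difference = 0.42609 − 0.20587 = 0.22022 mm

0.220 mm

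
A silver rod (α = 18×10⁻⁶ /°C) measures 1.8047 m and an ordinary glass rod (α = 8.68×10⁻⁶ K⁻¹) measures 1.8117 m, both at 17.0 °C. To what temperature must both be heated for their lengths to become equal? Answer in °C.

Equal length when α₁L₁ΔT − α₂L₂ΔT = L₂ − L₁ = 7.00×10⁻³ m
α₁L₁ = 3.24846×10⁻⁵, α₂L₂ = 1.5725556×10⁻⁵ → Δ(αL) = 1.6759044×10⁻⁵ m/K
ΔT = 7.00×10⁻³ / 1.6759044×10⁻⁵ = 417.685 K, so T = 17.0 + 417.685 = 434.685 °C

T = 434.7 °C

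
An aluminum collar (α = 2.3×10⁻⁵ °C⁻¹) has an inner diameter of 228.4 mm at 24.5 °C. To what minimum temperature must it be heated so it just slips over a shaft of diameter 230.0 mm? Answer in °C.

T = 329 °C

Required Δd = 230.0 − 228.4 = 1.6 mm
Δd = αd₀ΔT ⇒ ΔT = Δd/(αd₀) = 1.6 / (2.3×10⁻⁵ × 228.4) = 304.58 K
T_min = 24.5 + 304.58 = 329.08 °C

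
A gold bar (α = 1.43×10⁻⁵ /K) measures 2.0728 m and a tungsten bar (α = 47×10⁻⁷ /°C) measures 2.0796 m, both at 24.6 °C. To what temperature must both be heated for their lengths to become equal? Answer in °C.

T = 366.9 °C

L₁(1 + α₁ΔT) = L₂(1 + α₂ΔT) ⇒ ΔT = (L₂ − L₁)/(α₁L₁ − α₂L₂)
L₂ − L₁ = 2.0796 − 2.0728 = 6.80×10⁻³ m
α₁L₁ − α₂L₂ = 1.43×10⁻⁵×2.0728 − 47×10⁻⁷×2.0796 = 1.986692×10⁻⁵ m/K
ΔT = 6.80×10⁻³ / 1.986692×10⁻⁵ = 342.278 K
T = 24.6 + 342.278 = 366.878 °C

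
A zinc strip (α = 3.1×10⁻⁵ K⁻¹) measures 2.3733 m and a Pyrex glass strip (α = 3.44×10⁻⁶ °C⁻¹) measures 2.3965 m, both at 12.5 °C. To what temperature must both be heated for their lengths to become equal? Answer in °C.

L₁(1 + α₁ΔT) = L₂(1 + α₂ΔT) ⇒ ΔT = (L₂ − L₁)/(α₁L₁ − α₂L₂)
L₂ − L₁ = 2.3965 − 2.3733 = 2.32×10⁻² m
α₁L₁ − α₂L₂ = 3.1×10⁻⁵×2.3733 − 3.44×10⁻⁶×2.3965 = 6.532834×10⁻⁵ m/K
ΔT = 2.32×10⁻² / 6.532834×10⁻⁵ = 355.129 K
T = 12.5 + 355.129 = 367.629 °C

T = 367.6 °C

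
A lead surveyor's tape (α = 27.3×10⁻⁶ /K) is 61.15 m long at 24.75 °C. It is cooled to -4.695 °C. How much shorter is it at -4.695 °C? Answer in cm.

|ΔT| = |-4.695 − 24.75| = 29.445 K
ΔL = αL₀ΔT = (27.3×10⁻⁶)(61.15)(29.445) = 4.92×10⁻² m

ΔL = 4.92 cm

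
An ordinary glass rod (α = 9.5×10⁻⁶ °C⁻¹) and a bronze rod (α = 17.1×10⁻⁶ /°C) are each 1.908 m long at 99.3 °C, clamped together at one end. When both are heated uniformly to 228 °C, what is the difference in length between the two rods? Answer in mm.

ΔT = 128.7 K
ordinary glass: ΔL = 9.5×10⁻⁶ × 1.908 m × 128.7 = 2.3328×10⁻³ m = 2.3328 mm
bronze: ΔL = 17.1×10⁻⁶ × 1.908 m × 128.7 = 4.1991×10⁻³ m = 4.1991 mm
difference = 4.1991 − 2.3328 = 1.8663 mm

1.87 mm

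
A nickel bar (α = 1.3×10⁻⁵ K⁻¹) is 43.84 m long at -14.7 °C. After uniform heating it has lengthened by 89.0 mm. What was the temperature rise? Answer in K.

ΔL = αL₀ΔT ⇒ ΔT = ΔL / (αL₀)
ΔT = 89.0×10⁻³ m / (1.3×10⁻⁵ × 43.84 m) = 156.16 K

ΔT = 156 K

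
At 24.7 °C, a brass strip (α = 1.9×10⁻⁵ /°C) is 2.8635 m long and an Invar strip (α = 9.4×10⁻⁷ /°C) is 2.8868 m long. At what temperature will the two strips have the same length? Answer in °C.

L₁(1 + α₁ΔT) = L₂(1 + α₂ΔT) ⇒ ΔT = (L₂ − L₁)/(α₁L₁ − α₂L₂)
L₂ − L₁ = 2.8868 − 2.8635 = 2.33×10⁻² m
α₁L₁ − α₂L₂ = 1.9×10⁻⁵×2.8635 − 9.4×10⁻⁷×2.8868 = 5.1692908×10⁻⁵ m/K
ΔT = 2.33×10⁻² / 5.1692908×10⁻⁵ = 450.739 K
T = 24.7 + 450.739 = 475.439 °C

T = 475.4 °C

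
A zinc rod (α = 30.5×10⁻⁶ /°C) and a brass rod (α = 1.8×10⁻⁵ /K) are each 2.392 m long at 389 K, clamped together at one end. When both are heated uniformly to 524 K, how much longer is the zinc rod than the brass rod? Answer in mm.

4.04 mm

ΔT = 135 K
zinc: ΔL = 30.5×10⁻⁶ × 2.392 m × 135 = 9.8491×10⁻³ m = 9.8491 mm
brass: ΔL = 1.8×10⁻⁵ × 2.392 m × 135 = 5.8126×10⁻³ m = 5.8126 mm
difference = 9.8491 − 5.8126 = 4.0365 mm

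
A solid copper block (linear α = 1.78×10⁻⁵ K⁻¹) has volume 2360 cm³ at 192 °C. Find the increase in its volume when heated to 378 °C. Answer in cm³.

Isotropic solid: β ≈ 3α = 5.3×10⁻⁵ /K; ΔT = 186 K
ΔV = 3αV₀ΔT = 3(1.78×10⁻⁵)(2360)(186) = 23.4 cm³

ΔV = 23.4 cm³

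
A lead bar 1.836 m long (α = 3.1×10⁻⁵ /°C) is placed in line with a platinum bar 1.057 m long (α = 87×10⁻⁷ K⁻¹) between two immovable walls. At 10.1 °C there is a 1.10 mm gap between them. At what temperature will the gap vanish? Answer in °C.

T = 26.7 °C

Gap closes when ΔL₁ + ΔL₂ = 1.10 mm = 1.10×10⁻³ m
(α₁L₁ + α₂L₂)ΔT = g
α₁L₁ + α₂L₂ = 3.1×10⁻⁵×1.836 + 87×10⁻⁷×1.057 = 6.61119×10⁻⁵ m/K
ΔT = 1.10×10⁻³ / 6.61119×10⁻⁵ = 16.638 K
T = 10.1 + 16.638 = 26.738 °C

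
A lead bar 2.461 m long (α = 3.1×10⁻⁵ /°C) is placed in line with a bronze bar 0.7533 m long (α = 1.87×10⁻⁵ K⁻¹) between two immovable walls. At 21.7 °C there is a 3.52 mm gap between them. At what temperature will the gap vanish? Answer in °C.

T = 60.6 °C

Gap closes when ΔL₁ + ΔL₂ = 3.52 mm = 3.52×10⁻³ m
(α₁L₁ + α₂L₂)ΔT = g
α₁L₁ + α₂L₂ = 3.1×10⁻⁵×2.461 + 1.87×10⁻⁵×0.7533 = 9.037771×10⁻⁵ m/K
ΔT = 3.52×10⁻³ / 9.037771×10⁻⁵ = 38.948 K
T = 21.7 + 38.948 = 60.648 °C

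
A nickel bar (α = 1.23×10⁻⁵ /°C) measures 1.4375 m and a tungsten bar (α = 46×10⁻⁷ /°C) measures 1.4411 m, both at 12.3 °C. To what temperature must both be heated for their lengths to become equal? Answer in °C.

Equal length when α₁L₁ΔT − α₂L₂ΔT = L₂ − L₁ = 3.60×10⁻³ m
α₁L₁ = 1.768125×10⁻⁵, α₂L₂ = 6.62906×10⁻⁶ → Δ(αL) = 1.105219×10⁻⁵ m/K
ΔT = 3.60×10⁻³ / 1.105219×10⁻⁵ = 325.727 K, so T = 12.3 + 325.727 = 338.027 °C

T = 338.0 °C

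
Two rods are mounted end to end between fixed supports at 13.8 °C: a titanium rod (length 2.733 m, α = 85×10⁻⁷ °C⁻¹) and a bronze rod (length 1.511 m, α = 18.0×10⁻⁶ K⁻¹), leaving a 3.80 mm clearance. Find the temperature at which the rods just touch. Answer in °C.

Gap closes when ΔL₁ + ΔL₂ = 3.80 mm = 3.80×10⁻³ m
(α₁L₁ + α₂L₂)ΔT = g
α₁L₁ + α₂L₂ = 85×10⁻⁷×2.733 + 18.0×10⁻⁶×1.511 = 5.04285×10⁻⁵ m/K
ΔT = 3.80×10⁻³ / 5.04285×10⁻⁵ = 75.354 K
T = 13.8 + 75.354 = 89.154 °C

T = 89.2 °C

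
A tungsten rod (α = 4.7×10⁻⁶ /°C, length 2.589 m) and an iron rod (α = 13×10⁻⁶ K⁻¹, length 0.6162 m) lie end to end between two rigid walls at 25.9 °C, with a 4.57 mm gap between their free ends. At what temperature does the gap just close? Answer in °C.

T = 252 °C

Gap closes when ΔL₁ + ΔL₂ = 4.57 mm = 4.57×10⁻³ m
(α₁L₁ + α₂L₂)ΔT = g
α₁L₁ + α₂L₂ = 4.7×10⁻⁶×2.589 + 13×10⁻⁶×0.6162 = 2.01789×10⁻⁵ m/K
ΔT = 4.57×10⁻³ / 2.01789×10⁻⁵ = 226.47 K
T = 25.9 + 226.47 = 252.37 °C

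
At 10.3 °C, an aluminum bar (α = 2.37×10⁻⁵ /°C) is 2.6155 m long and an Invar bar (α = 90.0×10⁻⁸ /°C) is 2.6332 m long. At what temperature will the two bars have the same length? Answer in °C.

T = 307.2 °C

Equal length when α₁L₁ΔT − α₂L₂ΔT = L₂ − L₁ = 1.77×10⁻² m
α₁L₁ = 6.198735×10⁻⁵, α₂L₂ = 2.36988×10⁻⁶ → Δ(αL) = 5.961747×10⁻⁵ m/K
ΔT = 1.77×10⁻² / 5.961747×10⁻⁵ = 296.893 K, so T = 10.3 + 296.893 = 307.193 °C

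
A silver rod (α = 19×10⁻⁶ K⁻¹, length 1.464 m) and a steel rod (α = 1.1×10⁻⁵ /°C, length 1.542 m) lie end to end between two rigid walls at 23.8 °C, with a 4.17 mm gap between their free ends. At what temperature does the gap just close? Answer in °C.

α₁L₁ = 2.7816×10⁻⁵ m/K, α₂L₂ = 1.6962×10⁻⁵ m/K → total 4.4778×10⁻⁵ m/K
ΔT = g/(α₁L₁+α₂L₂) = 4.17×10⁻³ / 4.4778×10⁻⁵ = 93.13 K
T = 23.8 + 93.13 = 116.93 °C

T = 117 °C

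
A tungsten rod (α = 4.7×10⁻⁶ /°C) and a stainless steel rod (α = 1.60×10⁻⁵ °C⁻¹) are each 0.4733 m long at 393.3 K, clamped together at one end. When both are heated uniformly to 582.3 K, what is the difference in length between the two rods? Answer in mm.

ΔT = 189.0 K
tungsten: ΔL = 4.7×10⁻⁶ × 0.4733 m × 189.0 = 4.2043×10⁻⁴ m = 0.42043 mm
stainless steel: ΔL = 1.60×10⁻⁵ × 0.4733 m × 189.0 = 1.4313×10⁻³ m = 1.4313 mm
difference = 1.4313 − 0.42043 = 1.01087 mm

1.01 mm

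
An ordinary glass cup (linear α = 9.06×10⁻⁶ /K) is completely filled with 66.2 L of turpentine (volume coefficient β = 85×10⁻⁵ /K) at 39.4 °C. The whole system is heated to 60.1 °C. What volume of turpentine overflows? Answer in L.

1.13 L

The cup also expands: β_container ≈ 3α = 2.718×10⁻⁵ /K
Net overflow = V₀(β_liq − 3α_cont)ΔT
β − 3α = 8.50×10⁻⁴ − 2.718×10⁻⁵ = 8.2282×10⁻⁴ /K; ΔT = 20.7 K
ΔV = 66.2 × 8.2282×10⁻⁴ × 20.7 = 1.13 L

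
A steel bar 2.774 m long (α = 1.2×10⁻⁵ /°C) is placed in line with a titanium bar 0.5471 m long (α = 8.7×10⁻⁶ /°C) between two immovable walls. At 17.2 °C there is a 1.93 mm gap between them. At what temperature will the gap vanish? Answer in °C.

α₁L₁ = 3.3288×10⁻⁵ m/K, α₂L₂ = 4.75977×10⁻⁶ m/K → total 3.804777×10⁻⁵ m/K
ΔT = g/(α₁L₁+α₂L₂) = 1.93×10⁻³ / 3.804777×10⁻⁵ = 50.726 K
T = 17.2 + 50.726 = 67.926 °C

T = 67.9 °C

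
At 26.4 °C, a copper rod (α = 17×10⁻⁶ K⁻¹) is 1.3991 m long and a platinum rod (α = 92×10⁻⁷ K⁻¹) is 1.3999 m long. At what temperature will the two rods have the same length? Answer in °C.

L₁(1 + α₁ΔT) = L₂(1 + α₂ΔT) ⇒ ΔT = (L₂ − L₁)/(α₁L₁ − α₂L₂)
L₂ − L₁ = 1.3999 − 1.3991 = 8.00×10⁻⁴ m
α₁L₁ − α₂L₂ = 17×10⁻⁶×1.3991 − 92×10⁻⁷×1.3999 = 1.090562×10⁻⁵ m/K
ΔT = 8.00×10⁻⁴ / 1.090562×10⁻⁵ = 73.3567 K
T = 26.4 + 73.3567 = 99.7567 °C

T = 99.76 °C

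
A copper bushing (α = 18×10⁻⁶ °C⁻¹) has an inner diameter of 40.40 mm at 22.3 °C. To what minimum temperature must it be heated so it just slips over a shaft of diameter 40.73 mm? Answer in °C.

T = 476 °C

Required Δd = 40.73 − 40.40 = 0.33 mm
Δd = αd₀ΔT ⇒ ΔT = Δd/(αd₀) = 0.33 / (18×10⁻⁶ × 40.40) = 453.80 K
T_min = 22.3 + 453.80 = 476.10 °C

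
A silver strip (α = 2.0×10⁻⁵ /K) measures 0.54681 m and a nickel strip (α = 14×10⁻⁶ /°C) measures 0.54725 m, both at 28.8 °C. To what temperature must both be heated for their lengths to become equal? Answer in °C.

T = 163.2 °C

Equal length when α₁L₁ΔT − α₂L₂ΔT = L₂ − L₁ = 4.40×10⁻⁴ m
α₁L₁ = 1.09362×10⁻⁵, α₂L₂ = 7.6615×10⁻⁶ → Δ(αL) = 3.2747×10⁻⁶ m/K
ΔT = 4.40×10⁻⁴ / 3.2747×10⁻⁶ = 134.363 K, so T = 28.8 + 134.363 = 163.163 °C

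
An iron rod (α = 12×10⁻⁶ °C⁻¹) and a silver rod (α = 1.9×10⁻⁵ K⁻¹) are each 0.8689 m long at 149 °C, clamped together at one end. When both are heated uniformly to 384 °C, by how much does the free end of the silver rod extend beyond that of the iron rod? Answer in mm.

ΔT = 235 K
iron: ΔL = 12×10⁻⁶ × 0.8689 m × 235 = 2.4503×10⁻³ m = 2.4503 mm
silver: ΔL = 1.9×10⁻⁵ × 0.8689 m × 235 = 3.8796×10⁻³ m = 3.8796 mm
difference = 3.8796 − 2.4503 = 1.4293 mm

1.43 mm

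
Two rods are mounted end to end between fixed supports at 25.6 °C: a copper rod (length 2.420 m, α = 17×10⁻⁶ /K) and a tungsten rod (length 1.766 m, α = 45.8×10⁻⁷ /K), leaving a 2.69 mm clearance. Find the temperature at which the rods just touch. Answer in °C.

Gap closes when ΔL₁ + ΔL₂ = 2.69 mm = 2.69×10⁻³ m
(α₁L₁ + α₂L₂)ΔT = g
α₁L₁ + α₂L₂ = 17×10⁻⁶×2.420 + 45.8×10⁻⁷×1.766 = 4.922828×10⁻⁵ m/K
ΔT = 2.69×10⁻³ / 4.922828×10⁻⁵ = 54.643 K
T = 25.6 + 54.643 = 80.243 °C

T = 80.2 °C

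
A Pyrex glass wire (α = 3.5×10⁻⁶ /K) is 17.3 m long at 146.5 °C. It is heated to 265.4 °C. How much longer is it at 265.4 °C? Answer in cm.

ΔL = 0.720 cm

|ΔT| = |265.4 − 146.5| = 118.9 K
ΔL = αL₀ΔT = (3.5×10⁻⁶)(17.3)(118.9) = 7.20×10⁻³ m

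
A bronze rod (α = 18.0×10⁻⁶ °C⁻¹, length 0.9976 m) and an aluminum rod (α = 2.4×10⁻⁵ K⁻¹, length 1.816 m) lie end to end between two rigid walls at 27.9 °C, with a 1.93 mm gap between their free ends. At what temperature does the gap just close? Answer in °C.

T = 59.3 °C

α₁L₁ = 1.79568×10⁻⁵ m/K, α₂L₂ = 4.3584×10⁻⁵ m/K → total 6.15408×10⁻⁵ m/K
ΔT = g/(α₁L₁+α₂L₂) = 1.93×10⁻³ / 6.15408×10⁻⁵ = 31.361 K
T = 27.9 + 31.361 = 59.261 °C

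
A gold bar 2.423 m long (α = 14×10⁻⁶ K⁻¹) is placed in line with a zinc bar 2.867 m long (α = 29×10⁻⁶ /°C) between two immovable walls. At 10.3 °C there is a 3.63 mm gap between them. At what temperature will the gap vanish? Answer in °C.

T = 41.3 °C

α₁L₁ = 3.3922×10⁻⁵ m/K, α₂L₂ = 8.3143×10⁻⁵ m/K → total 1.17065×10⁻⁴ m/K
ΔT = g/(α₁L₁+α₂L₂) = 3.63×10⁻³ / 1.17065×10⁻⁴ = 31.008 K
T = 10.3 + 31.008 = 41.308 °C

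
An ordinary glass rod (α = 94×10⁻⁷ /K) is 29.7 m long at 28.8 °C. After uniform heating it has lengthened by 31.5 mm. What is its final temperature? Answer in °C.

ΔL = αL₀ΔT ⇒ ΔT = ΔL / (αL₀)
ΔT = 31.5×10⁻³ m / (94×10⁻⁷ × 29.7 m) = 112.83 K
T = 28.8 + 112.83 = 141.63 °C

T = 142 °C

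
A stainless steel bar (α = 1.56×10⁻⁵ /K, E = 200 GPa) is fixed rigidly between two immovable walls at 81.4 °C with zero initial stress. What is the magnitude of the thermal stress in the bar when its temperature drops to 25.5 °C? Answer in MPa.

Fully constrained: the free strain ε = αΔT is blocked, so σ = Eε = EαΔT.
|ΔT| = 55.9 K
σ = 200×10⁹ × 1.56×10⁻⁵ × 55.9 = 1.74×10⁸ Pa

σ = 174 MPa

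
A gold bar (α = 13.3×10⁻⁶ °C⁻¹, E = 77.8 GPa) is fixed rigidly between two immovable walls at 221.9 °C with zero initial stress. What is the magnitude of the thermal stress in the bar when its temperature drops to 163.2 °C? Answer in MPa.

σ = 60.7 MPa

Fully constrained: the free strain ε = αΔT is blocked, so σ = Eε = EαΔT.
|ΔT| = 58.7 K
σ = 77.8×10⁹ × 13.3×10⁻⁶ × 58.7 = 6.07×10⁷ Pa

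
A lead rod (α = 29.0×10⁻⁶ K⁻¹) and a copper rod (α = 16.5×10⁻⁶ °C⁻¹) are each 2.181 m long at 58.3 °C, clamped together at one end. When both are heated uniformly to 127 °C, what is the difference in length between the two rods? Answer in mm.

1.87 mm

ΔT = 68.7 K
lead: ΔL = 29.0×10⁻⁶ × 2.181 m × 68.7 = 4.3452×10⁻³ m = 4.3452 mm
copper: ΔL = 16.5×10⁻⁶ × 2.181 m × 68.7 = 2.4723×10⁻³ m = 2.4723 mm
difference = 4.3452 − 2.4723 = 1.8729 mm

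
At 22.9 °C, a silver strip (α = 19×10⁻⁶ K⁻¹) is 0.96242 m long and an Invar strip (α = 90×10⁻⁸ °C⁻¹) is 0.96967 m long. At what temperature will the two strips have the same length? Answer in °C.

Equal length when α₁L₁ΔT − α₂L₂ΔT = L₂ − L₁ = 7.25×10⁻³ m
α₁L₁ = 1.828598×10⁻⁵, α₂L₂ = 8.72703×10⁻⁷ → Δ(αL) = 1.7413277×10⁻⁵ m/K
ΔT = 7.25×10⁻³ / 1.7413277×10⁻⁵ = 416.349 K, so T = 22.9 + 416.349 = 439.249 °C

T = 439.2 °C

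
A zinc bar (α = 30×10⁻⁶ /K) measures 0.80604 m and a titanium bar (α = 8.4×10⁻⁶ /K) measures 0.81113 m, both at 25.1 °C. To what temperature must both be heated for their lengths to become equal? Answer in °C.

L₁(1 + α₁ΔT) = L₂(1 + α₂ΔT) ⇒ ΔT = (L₂ − L₁)/(α₁L₁ − α₂L₂)
L₂ − L₁ = 0.81113 − 0.80604 = 5.09×10⁻³ m
α₁L₁ − α₂L₂ = 30×10⁻⁶×0.80604 − 8.4×10⁻⁶×0.81113 = 1.7367708×10⁻⁵ m/K
ΔT = 5.09×10⁻³ / 1.7367708×10⁻⁵ = 293.073 K
T = 25.1 + 293.073 = 318.173 °C

T = 318.2 °C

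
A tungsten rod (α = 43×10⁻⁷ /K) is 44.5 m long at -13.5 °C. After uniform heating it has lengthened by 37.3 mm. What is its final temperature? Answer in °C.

T = 181 °C

ΔL = αL₀ΔT ⇒ ΔT = ΔL / (αL₀)
ΔT = 37.3×10⁻³ m / (43×10⁻⁷ × 44.5 m) = 194.93 K
T = -13.5 + 194.93 = 181.43 °C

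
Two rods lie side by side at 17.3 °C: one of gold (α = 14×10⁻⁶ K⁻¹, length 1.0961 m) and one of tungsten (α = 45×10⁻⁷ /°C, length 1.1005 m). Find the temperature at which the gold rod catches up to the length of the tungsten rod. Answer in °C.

L₁(1 + α₁ΔT) = L₂(1 + α₂ΔT) ⇒ ΔT = (L₂ − L₁)/(α₁L₁ − α₂L₂)
L₂ − L₁ = 1.1005 − 1.0961 = 4.40×10⁻³ m
α₁L₁ − α₂L₂ = 14×10⁻⁶×1.0961 − 45×10⁻⁷×1.1005 = 1.039315×10⁻⁵ m/K
ΔT = 4.40×10⁻³ / 1.039315×10⁻⁵ = 423.356 K
T = 17.3 + 423.356 = 440.656 °C

T = 440.7 °C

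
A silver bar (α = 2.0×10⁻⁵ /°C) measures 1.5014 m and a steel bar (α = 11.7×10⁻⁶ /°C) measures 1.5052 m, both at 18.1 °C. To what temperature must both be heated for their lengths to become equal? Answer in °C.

Equal length when α₁L₁ΔT − α₂L₂ΔT = L₂ − L₁ = 3.80×10⁻³ m
α₁L₁ = 3.0028×10⁻⁵, α₂L₂ = 1.761084×10⁻⁵ → Δ(αL) = 1.241716×10⁻⁵ m/K
ΔT = 3.80×10⁻³ / 1.241716×10⁻⁵ = 306.028 K, so T = 18.1 + 306.028 = 324.128 °C

T = 324.1 °C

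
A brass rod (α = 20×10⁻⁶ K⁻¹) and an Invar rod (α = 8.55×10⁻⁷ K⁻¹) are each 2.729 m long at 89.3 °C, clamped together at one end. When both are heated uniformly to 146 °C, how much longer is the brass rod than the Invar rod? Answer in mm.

2.96 mm

ΔT = 56.7 K
brass: ΔL = 20×10⁻⁶ × 2.729 m × 56.7 = 3.0947×10⁻³ m = 3.0947 mm
Invar: ΔL = 8.55×10⁻⁷ × 2.729 m × 56.7 = 1.3230×10⁻⁴ m = 0.13230 mm
difference = 3.0947 − 0.13230 = 2.9624 mm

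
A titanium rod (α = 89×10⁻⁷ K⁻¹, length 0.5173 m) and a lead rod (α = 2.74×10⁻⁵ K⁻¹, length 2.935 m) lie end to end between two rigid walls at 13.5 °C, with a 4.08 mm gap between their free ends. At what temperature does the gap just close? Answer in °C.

T = 61.5 °C

Gap closes when ΔL₁ + ΔL₂ = 4.08 mm = 4.08×10⁻³ m
(α₁L₁ + α₂L₂)ΔT = g
α₁L₁ + α₂L₂ = 89×10⁻⁷×0.5173 + 2.74×10⁻⁵×2.935 = 8.502297×10⁻⁵ m/K
ΔT = 4.08×10⁻³ / 8.502297×10⁻⁵ = 47.987 K
T = 13.5 + 47.987 = 61.487 °C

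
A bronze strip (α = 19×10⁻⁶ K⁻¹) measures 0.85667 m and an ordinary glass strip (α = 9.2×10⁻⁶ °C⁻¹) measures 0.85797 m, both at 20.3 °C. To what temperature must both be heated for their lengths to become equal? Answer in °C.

T = 175.4 °C

Equal length when α₁L₁ΔT − α₂L₂ΔT = L₂ − L₁ = 1.30×10⁻³ m
α₁L₁ = 1.627673×10⁻⁵, α₂L₂ = 7.893324×10⁻⁶ → Δ(αL) = 8.383406×10⁻⁶ m/K
ΔT = 1.30×10⁻³ / 8.383406×10⁻⁶ = 155.068 K, so T = 20.3 + 155.068 = 175.368 °C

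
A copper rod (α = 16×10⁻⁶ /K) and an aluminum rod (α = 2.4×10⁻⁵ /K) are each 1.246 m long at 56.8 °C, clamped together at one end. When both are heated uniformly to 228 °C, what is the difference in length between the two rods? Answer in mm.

1.71 mm

ΔT = 171.2 K
copper: ΔL = 16×10⁻⁶ × 1.246 m × 171.2 = 3.4130×10⁻³ m = 3.4130 mm
aluminum: ΔL = 2.4×10⁻⁵ × 1.246 m × 171.2 = 5.1196×10⁻³ m = 5.1196 mm
difference = 5.1196 − 3.4130 = 1.7066 mm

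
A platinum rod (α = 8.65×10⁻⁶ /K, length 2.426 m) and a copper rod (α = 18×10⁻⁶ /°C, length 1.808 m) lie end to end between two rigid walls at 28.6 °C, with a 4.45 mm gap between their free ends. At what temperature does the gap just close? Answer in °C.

Gap closes when ΔL₁ + ΔL₂ = 4.45 mm = 4.45×10⁻³ m
(α₁L₁ + α₂L₂)ΔT = g
α₁L₁ + α₂L₂ = 8.65×10⁻⁶×2.426 + 18×10⁻⁶×1.808 = 5.35289×10⁻⁵ m/K
ΔT = 4.45×10⁻³ / 5.35289×10⁻⁵ = 83.13 K
T = 28.6 + 83.13 = 111.73 °C

T = 112 °C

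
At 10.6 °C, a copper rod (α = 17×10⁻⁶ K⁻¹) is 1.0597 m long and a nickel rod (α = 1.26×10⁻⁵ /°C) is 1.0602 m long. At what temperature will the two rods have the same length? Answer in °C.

T = 118.0 °C

L₁(1 + α₁ΔT) = L₂(1 + α₂ΔT) ⇒ ΔT = (L₂ − L₁)/(α₁L₁ − α₂L₂)
L₂ − L₁ = 1.0602 − 1.0597 = 5.00×10⁻⁴ m
α₁L₁ − α₂L₂ = 17×10⁻⁶×1.0597 − 1.26×10⁻⁵×1.0602 = 4.65638×10⁻⁶ m/K
ΔT = 5.00×10⁻⁴ / 4.65638×10⁻⁶ = 107.380 K
T = 10.6 + 107.380 = 117.980 °C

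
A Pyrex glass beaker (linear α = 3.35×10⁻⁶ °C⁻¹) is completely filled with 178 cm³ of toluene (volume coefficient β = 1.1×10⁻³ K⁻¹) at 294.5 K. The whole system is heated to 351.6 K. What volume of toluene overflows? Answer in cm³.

The beaker also expands: β_container ≈ 3α = 1.005×10⁻⁵ /K
Net overflow = V₀(β_liq − 3α_cont)ΔT
β − 3α = 1.10×10⁻³ − 1.005×10⁻⁵ = 1.08995×10⁻³ /K; ΔT = 57.1 K
ΔV = 178 × 1.08995×10⁻³ × 57.1 = 11.1 cm³

11.1 cm³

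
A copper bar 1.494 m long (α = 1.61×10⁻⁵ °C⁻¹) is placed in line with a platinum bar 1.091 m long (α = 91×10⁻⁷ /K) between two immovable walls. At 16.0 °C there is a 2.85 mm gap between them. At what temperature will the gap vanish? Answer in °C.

T = 99.9 °C

α₁L₁ = 2.40534×10⁻⁵ m/K, α₂L₂ = 9.9281×10⁻⁶ m/K → total 3.39815×10⁻⁵ m/K
ΔT = g/(α₁L₁+α₂L₂) = 2.85×10⁻³ / 3.39815×10⁻⁵ = 83.869 K
T = 16.0 + 83.869 = 99.869 °C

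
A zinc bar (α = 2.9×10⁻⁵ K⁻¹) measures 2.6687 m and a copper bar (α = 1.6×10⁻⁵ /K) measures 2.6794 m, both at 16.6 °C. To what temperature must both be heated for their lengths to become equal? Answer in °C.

L₁(1 + α₁ΔT) = L₂(1 + α₂ΔT) ⇒ ΔT = (L₂ − L₁)/(α₁L₁ − α₂L₂)
L₂ − L₁ = 2.6794 − 2.6687 = 1.07×10⁻² m
α₁L₁ − α₂L₂ = 2.9×10⁻⁵×2.6687 − 1.6×10⁻⁵×2.6794 = 3.45219×10⁻⁵ m/K
ΔT = 1.07×10⁻² / 3.45219×10⁻⁵ = 309.948 K
T = 16.6 + 309.948 = 326.548 °C

T = 326.5 °C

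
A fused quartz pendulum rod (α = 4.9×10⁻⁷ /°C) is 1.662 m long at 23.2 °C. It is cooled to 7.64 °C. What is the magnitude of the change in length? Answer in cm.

ΔL = 0.00127 cm

|ΔT| = |7.64 − 23.2| = 15.56 K
ΔL = αL₀ΔT = (4.9×10⁻⁷)(1.662)(15.56) = 1.27×10⁻⁵ m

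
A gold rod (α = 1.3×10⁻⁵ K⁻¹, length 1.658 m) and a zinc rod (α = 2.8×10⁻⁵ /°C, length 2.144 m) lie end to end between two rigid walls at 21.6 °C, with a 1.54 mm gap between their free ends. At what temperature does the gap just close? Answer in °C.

Gap closes when ΔL₁ + ΔL₂ = 1.54 mm = 1.54×10⁻³ m
(α₁L₁ + α₂L₂)ΔT = g
α₁L₁ + α₂L₂ = 1.3×10⁻⁵×1.658 + 2.8×10⁻⁵×2.144 = 8.1586×10⁻⁵ m/K
ΔT = 1.54×10⁻³ / 8.1586×10⁻⁵ = 18.876 K
T = 21.6 + 18.876 = 40.476 °C

T = 40.5 °C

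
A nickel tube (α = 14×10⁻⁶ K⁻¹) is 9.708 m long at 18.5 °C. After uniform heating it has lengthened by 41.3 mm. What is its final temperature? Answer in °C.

T = 322 °C

ΔL = αL₀ΔT ⇒ ΔT = ΔL / (αL₀)
ΔT = 41.3×10⁻³ m / (14×10⁻⁶ × 9.708 m) = 303.87 K
T = 18.5 + 303.87 = 322.37 °C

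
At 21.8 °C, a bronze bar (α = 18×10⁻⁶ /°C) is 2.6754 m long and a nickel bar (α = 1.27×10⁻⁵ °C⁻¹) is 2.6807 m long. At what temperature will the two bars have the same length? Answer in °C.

Equal length when α₁L₁ΔT − α₂L₂ΔT = L₂ − L₁ = 5.30×10⁻³ m
α₁L₁ = 4.81572×10⁻⁵, α₂L₂ = 3.404489×10⁻⁵ → Δ(αL) = 1.411231×10⁻⁵ m/K
ΔT = 5.30×10⁻³ / 1.411231×10⁻⁵ = 375.559 K, so T = 21.8 + 375.559 = 397.359 °C

T = 397.4 °C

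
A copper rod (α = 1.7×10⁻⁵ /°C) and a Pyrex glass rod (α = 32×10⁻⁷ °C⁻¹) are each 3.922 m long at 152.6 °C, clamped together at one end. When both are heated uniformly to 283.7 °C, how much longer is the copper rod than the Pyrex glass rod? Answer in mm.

ΔT = 131.1 K
copper: ΔL = 1.7×10⁻⁵ × 3.922 m × 131.1 = 8.7410×10⁻³ m = 8.7410 mm
Pyrex glass: ΔL = 32×10⁻⁷ × 3.922 m × 131.1 = 1.6454×10⁻³ m = 1.6454 mm
difference = 8.7410 − 1.6454 = 7.0956 mm

7.10 mm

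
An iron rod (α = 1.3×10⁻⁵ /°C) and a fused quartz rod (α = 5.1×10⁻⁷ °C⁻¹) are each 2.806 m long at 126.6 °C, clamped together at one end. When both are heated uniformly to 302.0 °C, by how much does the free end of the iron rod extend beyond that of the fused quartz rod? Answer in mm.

ΔT = 175.4 K
iron: ΔL = 1.3×10⁻⁵ × 2.806 m × 175.4 = 6.3982×10⁻³ m = 6.3982 mm
fused quartz: ΔL = 5.1×10⁻⁷ × 2.806 m × 175.4 = 2.5101×10⁻⁴ m = 0.25101 mm
difference = 6.3982 − 0.25101 = 6.14719 mm

6.15 mm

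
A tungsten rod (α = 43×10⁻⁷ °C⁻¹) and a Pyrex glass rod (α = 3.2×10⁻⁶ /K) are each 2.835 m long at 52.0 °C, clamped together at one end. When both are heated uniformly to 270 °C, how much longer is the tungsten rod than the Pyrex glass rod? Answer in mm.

0.680 mm

ΔT = 218.0 K
tungsten: ΔL = 43×10⁻⁷ × 2.835 m × 218.0 = 2.6575×10⁻³ m = 2.6575 mm
Pyrex glass: ΔL = 3.2×10⁻⁶ × 2.835 m × 218.0 = 1.9777×10⁻³ m = 1.9777 mm
difference = 2.6575 − 1.9777 = 0.6798 mm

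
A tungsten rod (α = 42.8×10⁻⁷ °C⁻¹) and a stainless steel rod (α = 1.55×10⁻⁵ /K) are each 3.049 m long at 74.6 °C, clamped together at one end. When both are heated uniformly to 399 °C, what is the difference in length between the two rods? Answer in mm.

11.1 mm

ΔT = 324.4 K
tungsten: ΔL = 42.8×10⁻⁷ × 3.049 m × 324.4 = 4.2333×10⁻³ m = 4.2333 mm
stainless steel: ΔL = 1.55×10⁻⁵ × 3.049 m × 324.4 = 1.5331×10⁻² m = 15.331 mm
difference = 15.331 − 4.2333 = 11.0977 mm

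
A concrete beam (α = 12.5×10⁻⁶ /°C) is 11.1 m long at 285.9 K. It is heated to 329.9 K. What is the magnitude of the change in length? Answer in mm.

|ΔT| = |329.9 − 285.9| = 44.0 K
ΔL = αL₀ΔT = (12.5×10⁻⁶)(11.1)(44.0) = 6.10×10⁻³ m

ΔL = 6.10 mm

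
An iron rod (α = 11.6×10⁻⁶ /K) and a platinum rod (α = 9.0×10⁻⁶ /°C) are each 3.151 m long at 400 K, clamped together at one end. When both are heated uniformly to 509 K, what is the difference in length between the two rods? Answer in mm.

0.893 mm

ΔT = 109 K
iron: ΔL = 11.6×10⁻⁶ × 3.151 m × 109 = 3.9841×10⁻³ m = 3.9841 mm
platinum: ΔL = 9.0×10⁻⁶ × 3.151 m × 109 = 3.0911×10⁻³ m = 3.0911 mm
difference = 3.9841 − 3.0911 = 0.8930 mm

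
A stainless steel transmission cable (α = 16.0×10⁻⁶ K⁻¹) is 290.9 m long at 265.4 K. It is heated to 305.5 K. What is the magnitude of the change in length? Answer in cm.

ΔL = 18.7 cm

|ΔT| = |305.5 − 265.4| = 40.1 K
ΔL = αL₀ΔT = (16.0×10⁻⁶)(290.9)(40.1) = 1.87×10⁻¹ m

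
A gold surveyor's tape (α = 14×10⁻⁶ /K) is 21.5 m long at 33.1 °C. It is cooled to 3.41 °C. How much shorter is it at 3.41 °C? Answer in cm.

|ΔT| = |3.41 − 33.1| = 29.69 K
ΔL = αL₀ΔT = (14×10⁻⁶)(21.5)(29.69) = 8.94×10⁻³ m

ΔL = 0.894 cm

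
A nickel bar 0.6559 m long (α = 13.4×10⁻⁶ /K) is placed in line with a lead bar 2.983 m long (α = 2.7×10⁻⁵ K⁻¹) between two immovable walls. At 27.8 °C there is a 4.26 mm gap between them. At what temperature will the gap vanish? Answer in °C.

Gap closes when ΔL₁ + ΔL₂ = 4.26 mm = 4.26×10⁻³ m
(α₁L₁ + α₂L₂)ΔT = g
α₁L₁ + α₂L₂ = 13.4×10⁻⁶×0.6559 + 2.7×10⁻⁵×2.983 = 8.933006×10⁻⁵ m/K
ΔT = 4.26×10⁻³ / 8.933006×10⁻⁵ = 47.688 K
T = 27.8 + 47.688 = 75.488 °C

T = 75.5 °C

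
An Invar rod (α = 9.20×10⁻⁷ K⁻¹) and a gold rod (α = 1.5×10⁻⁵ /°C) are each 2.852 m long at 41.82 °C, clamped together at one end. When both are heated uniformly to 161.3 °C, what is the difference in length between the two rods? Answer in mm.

ΔT = 119.48 K
Invar: ΔL = 9.20×10⁻⁷ × 2.852 m × 119.48 = 3.1350×10⁻⁴ m = 0.31350 mm
gold: ΔL = 1.5×10⁻⁵ × 2.852 m × 119.48 = 5.1114×10⁻³ m = 5.1114 mm
difference = 5.1114 − 0.31350 = 4.7979 mm

4.80 mm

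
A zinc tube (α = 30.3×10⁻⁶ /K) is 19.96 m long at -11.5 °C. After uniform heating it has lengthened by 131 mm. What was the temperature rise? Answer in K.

ΔT = 217 K

ΔL = αL₀ΔT ⇒ ΔT = ΔL / (αL₀)
ΔT = 131×10⁻³ m / (30.3×10⁻⁶ × 19.96 m) = 216.60 K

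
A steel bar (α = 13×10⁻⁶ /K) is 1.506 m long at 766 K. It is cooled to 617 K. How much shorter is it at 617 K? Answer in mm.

ΔL = 2.92 mm

|ΔT| = |617 − 766| = 149 K
ΔL = αL₀ΔT = (13×10⁻⁶)(1.506)(149) = 2.92×10⁻³ m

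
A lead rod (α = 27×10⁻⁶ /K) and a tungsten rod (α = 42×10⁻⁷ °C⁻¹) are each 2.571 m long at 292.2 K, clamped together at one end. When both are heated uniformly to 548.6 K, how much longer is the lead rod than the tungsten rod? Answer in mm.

ΔT = 256.4 K
lead: ΔL = 27×10⁻⁶ × 2.571 m × 256.4 = 1.7799×10⁻² m = 17.799 mm
tungsten: ΔL = 42×10⁻⁷ × 2.571 m × 256.4 = 2.7687×10⁻³ m = 2.7687 mm
difference = 17.799 − 2.7687 = 15.0303 mm

15.0 mm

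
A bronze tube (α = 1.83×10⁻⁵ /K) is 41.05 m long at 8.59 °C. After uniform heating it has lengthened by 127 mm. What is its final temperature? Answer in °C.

ΔL = αL₀ΔT ⇒ ΔT = ΔL / (αL₀)
ΔT = 127×10⁻³ m / (1.83×10⁻⁵ × 41.05 m) = 169.06 K
T = 8.59 + 169.06 = 177.65 °C

T = 178 °C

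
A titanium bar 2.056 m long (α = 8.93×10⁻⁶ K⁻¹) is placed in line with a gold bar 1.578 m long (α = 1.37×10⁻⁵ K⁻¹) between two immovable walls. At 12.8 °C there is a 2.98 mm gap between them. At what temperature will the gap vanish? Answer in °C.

Gap closes when ΔL₁ + ΔL₂ = 2.98 mm = 2.98×10⁻³ m
(α₁L₁ + α₂L₂)ΔT = g
α₁L₁ + α₂L₂ = 8.93×10⁻⁶×2.056 + 1.37×10⁻⁵×1.578 = 3.997868×10⁻⁵ m/K
ΔT = 2.98×10⁻³ / 3.997868×10⁻⁵ = 74.540 K
T = 12.8 + 74.540 = 87.340 °C

T = 87.3 °C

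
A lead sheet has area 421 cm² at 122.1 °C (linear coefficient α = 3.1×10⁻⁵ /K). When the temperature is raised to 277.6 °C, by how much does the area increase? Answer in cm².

ΔA = 4.06 cm²

Area coefficient ≈ 2α; |ΔT| = 155.5 K
ΔA = 2αA₀ΔT = 2(3.1×10⁻⁵)(421)(155.5) = 4.06 cm²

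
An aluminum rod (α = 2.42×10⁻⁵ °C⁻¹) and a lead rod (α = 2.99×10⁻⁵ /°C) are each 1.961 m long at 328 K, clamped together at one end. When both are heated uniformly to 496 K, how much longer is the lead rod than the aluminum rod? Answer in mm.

ΔT = 168 K
aluminum: ΔL = 2.42×10⁻⁵ × 1.961 m × 168 = 7.9726×10⁻³ m = 7.9726 mm
lead: ΔL = 2.99×10⁻⁵ × 1.961 m × 168 = 9.8505×10⁻³ m = 9.8505 mm
difference = 9.8505 − 7.9726 = 1.8779 mm

1.88 mm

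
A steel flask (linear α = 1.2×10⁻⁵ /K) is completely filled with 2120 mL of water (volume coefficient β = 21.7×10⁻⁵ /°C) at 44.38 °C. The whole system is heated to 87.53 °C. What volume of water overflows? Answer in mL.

16.6 mL

The flask also expands: β_container ≈ 3α = 3.6×10⁻⁵ /K
Net overflow = V₀(β_liq − 3α_cont)ΔT
β − 3α = 2.17×10⁻⁴ − 3.6×10⁻⁵ = 1.81×10⁻⁴ /K; ΔT = 43.15 K
ΔV = 2120 × 1.81×10⁻⁴ × 43.15 = 16.6 mL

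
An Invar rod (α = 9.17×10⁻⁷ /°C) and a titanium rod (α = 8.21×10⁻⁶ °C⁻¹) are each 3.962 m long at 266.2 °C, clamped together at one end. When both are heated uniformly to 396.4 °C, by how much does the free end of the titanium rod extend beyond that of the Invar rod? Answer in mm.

ΔT = 130.2 K
Invar: ΔL = 9.17×10⁻⁷ × 3.962 m × 130.2 = 4.7304×10⁻⁴ m = 0.47304 mm
titanium: ΔL = 8.21×10⁻⁶ × 3.962 m × 130.2 = 4.2351×10⁻³ m = 4.2351 mm
difference = 4.2351 − 0.47304 = 3.76206 mm

3.76 mm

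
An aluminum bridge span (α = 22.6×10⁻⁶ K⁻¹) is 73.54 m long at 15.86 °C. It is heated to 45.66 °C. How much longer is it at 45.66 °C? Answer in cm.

|ΔT| = |45.66 − 15.86| = 29.80 K
ΔL = αL₀ΔT = (22.6×10⁻⁶)(73.54)(29.80) = 4.95×10⁻² m

ΔL = 4.95 cm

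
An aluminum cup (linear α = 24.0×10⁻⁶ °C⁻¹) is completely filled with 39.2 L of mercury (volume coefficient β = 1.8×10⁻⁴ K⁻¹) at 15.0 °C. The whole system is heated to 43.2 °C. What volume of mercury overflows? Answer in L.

0.119 L

The cup also expands: β_container ≈ 3α = 7.2×10⁻⁵ /K
Net overflow = V₀(β_liq − 3α_cont)ΔT
β − 3α = 1.80×10⁻⁴ − 7.2×10⁻⁵ = 1.08×10⁻⁴ /K; ΔT = 28.2 K
ΔV = 39.2 × 1.08×10⁻⁴ × 28.2 = 0.119 L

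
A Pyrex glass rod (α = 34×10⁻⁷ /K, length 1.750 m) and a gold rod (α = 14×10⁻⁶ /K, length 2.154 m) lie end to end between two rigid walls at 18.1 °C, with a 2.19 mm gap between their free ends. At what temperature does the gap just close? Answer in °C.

T = 78.8 °C

α₁L₁ = 5.950×10⁻⁶ m/K, α₂L₂ = 3.0156×10⁻⁵ m/K → total 3.6106×10⁻⁵ m/K
ΔT = g/(α₁L₁+α₂L₂) = 2.19×10⁻³ / 3.6106×10⁻⁵ = 60.655 K
T = 18.1 + 60.655 = 78.755 °C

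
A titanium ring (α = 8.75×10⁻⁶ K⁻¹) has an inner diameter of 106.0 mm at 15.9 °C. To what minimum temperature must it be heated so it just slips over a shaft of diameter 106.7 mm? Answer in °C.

T = 771 °C

Required Δd = 106.7 − 106.0 = 0.7 mm
Δd = αd₀ΔT ⇒ ΔT = Δd/(αd₀) = 0.7 / (8.75×10⁻⁶ × 106.0) = 754.72 K
T_min = 15.9 + 754.72 = 770.62 °C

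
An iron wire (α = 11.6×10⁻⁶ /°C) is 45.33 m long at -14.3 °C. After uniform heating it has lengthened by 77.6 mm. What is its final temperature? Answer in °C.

T = 133 °C

ΔL = αL₀ΔT ⇒ ΔT = ΔL / (αL₀)
ΔT = 77.6×10⁻³ m / (11.6×10⁻⁶ × 45.33 m) = 147.58 K
T = -14.3 + 147.58 = 133.28 °C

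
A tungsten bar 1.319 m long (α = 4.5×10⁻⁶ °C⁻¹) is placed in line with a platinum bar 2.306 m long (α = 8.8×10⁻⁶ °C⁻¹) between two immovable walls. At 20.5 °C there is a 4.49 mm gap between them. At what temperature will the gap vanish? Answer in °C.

T = 192 °C

α₁L₁ = 5.9355×10⁻⁶ m/K, α₂L₂ = 2.02928×10⁻⁵ m/K → total 2.62283×10⁻⁵ m/K
ΔT = g/(α₁L₁+α₂L₂) = 4.49×10⁻³ / 2.62283×10⁻⁵ = 171.19 K
T = 20.5 + 171.19 = 191.69 °C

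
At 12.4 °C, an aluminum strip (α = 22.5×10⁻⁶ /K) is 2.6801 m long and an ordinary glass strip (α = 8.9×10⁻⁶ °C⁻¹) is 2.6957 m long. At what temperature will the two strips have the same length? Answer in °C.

T = 442.0 °C

Equal length when α₁L₁ΔT − α₂L₂ΔT = L₂ − L₁ = 1.56×10⁻² m
α₁L₁ = 6.030225×10⁻⁵, α₂L₂ = 2.399173×10⁻⁵ → Δ(αL) = 3.631052×10⁻⁵ m/K
ΔT = 1.56×10⁻² / 3.631052×10⁻⁵ = 429.628 K, so T = 12.4 + 429.628 = 442.028 °C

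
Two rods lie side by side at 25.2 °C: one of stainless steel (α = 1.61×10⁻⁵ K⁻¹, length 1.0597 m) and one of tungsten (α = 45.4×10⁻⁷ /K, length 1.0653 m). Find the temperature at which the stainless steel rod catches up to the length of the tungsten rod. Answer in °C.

T = 483.3 °C

L₁(1 + α₁ΔT) = L₂(1 + α₂ΔT) ⇒ ΔT = (L₂ − L₁)/(α₁L₁ − α₂L₂)
L₂ − L₁ = 1.0653 − 1.0597 = 5.60×10⁻³ m
α₁L₁ − α₂L₂ = 1.61×10⁻⁵×1.0597 − 45.4×10⁻⁷×1.0653 = 1.2224708×10⁻⁵ m/K
ΔT = 5.60×10⁻³ / 1.2224708×10⁻⁵ = 458.089 K
T = 25.2 + 458.089 = 483.289 °C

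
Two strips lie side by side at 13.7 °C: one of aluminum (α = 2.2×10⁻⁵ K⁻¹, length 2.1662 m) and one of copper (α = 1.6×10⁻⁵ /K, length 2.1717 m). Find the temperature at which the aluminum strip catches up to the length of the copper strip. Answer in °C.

Equal length when α₁L₁ΔT − α₂L₂ΔT = L₂ − L₁ = 5.50×10⁻³ m
α₁L₁ = 4.76564×10⁻⁵, α₂L₂ = 3.47472×10⁻⁵ → Δ(αL) = 1.29092×10⁻⁵ m/K
ΔT = 5.50×10⁻³ / 1.29092×10⁻⁵ = 426.053 K, so T = 13.7 + 426.053 = 439.753 °C

T = 439.8 °C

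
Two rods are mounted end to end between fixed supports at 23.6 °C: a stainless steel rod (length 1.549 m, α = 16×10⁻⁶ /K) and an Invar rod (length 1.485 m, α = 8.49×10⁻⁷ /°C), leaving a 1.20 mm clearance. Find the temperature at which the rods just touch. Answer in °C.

T = 69.7 °C

α₁L₁ = 2.4784×10⁻⁵ m/K, α₂L₂ = 1.260765×10⁻⁶ m/K → total 2.6044765×10⁻⁵ m/K
ΔT = g/(α₁L₁+α₂L₂) = 1.20×10⁻³ / 2.6044765×10⁻⁵ = 46.075 K
T = 23.6 + 46.075 = 69.675 °C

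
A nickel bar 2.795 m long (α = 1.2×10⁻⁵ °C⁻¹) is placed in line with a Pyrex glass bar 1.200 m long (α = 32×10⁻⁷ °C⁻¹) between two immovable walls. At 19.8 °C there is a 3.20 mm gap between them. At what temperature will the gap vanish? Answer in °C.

T = 105 °C

α₁L₁ = 3.354×10⁻⁵ m/K, α₂L₂ = 3.840×10⁻⁶ m/K → total 3.738×10⁻⁵ m/K
ΔT = g/(α₁L₁+α₂L₂) = 3.20×10⁻³ / 3.738×10⁻⁵ = 85.61 K
T = 19.8 + 85.61 = 105.41 °C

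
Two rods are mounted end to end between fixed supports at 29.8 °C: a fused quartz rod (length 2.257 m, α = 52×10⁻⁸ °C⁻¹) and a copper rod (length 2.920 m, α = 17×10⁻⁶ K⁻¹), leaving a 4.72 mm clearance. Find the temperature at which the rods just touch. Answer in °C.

T = 123 °C

Gap closes when ΔL₁ + ΔL₂ = 4.72 mm = 4.72×10⁻³ m
(α₁L₁ + α₂L₂)ΔT = g
α₁L₁ + α₂L₂ = 52×10⁻⁸×2.257 + 17×10⁻⁶×2.920 = 5.081364×10⁻⁵ m/K
ΔT = 4.72×10⁻³ / 5.081364×10⁻⁵ = 92.89 K
T = 29.8 + 92.89 = 122.69 °C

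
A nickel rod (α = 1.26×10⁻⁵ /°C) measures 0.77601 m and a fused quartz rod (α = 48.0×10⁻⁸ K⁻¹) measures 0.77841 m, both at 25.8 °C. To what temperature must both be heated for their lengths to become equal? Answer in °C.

L₁(1 + α₁ΔT) = L₂(1 + α₂ΔT) ⇒ ΔT = (L₂ − L₁)/(α₁L₁ − α₂L₂)
L₂ − L₁ = 0.77841 − 0.77601 = 2.40×10⁻³ m
α₁L₁ − α₂L₂ = 1.26×10⁻⁵×0.77601 − 48.0×10⁻⁸×0.77841 = 9.4040892×10⁻⁶ m/K
ΔT = 2.40×10⁻³ / 9.4040892×10⁻⁶ = 255.208 K
T = 25.8 + 255.208 = 281.008 °C

T = 281.0 °C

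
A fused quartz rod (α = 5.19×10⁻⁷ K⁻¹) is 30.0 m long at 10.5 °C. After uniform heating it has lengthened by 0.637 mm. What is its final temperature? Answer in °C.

ΔL = αL₀ΔT ⇒ ΔT = ΔL / (αL₀)
ΔT = 0.637×10⁻³ m / (5.19×10⁻⁷ × 30.0 m) = 40.912 K
T = 10.5 + 40.912 = 51.412 °C

T = 51.4 °C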